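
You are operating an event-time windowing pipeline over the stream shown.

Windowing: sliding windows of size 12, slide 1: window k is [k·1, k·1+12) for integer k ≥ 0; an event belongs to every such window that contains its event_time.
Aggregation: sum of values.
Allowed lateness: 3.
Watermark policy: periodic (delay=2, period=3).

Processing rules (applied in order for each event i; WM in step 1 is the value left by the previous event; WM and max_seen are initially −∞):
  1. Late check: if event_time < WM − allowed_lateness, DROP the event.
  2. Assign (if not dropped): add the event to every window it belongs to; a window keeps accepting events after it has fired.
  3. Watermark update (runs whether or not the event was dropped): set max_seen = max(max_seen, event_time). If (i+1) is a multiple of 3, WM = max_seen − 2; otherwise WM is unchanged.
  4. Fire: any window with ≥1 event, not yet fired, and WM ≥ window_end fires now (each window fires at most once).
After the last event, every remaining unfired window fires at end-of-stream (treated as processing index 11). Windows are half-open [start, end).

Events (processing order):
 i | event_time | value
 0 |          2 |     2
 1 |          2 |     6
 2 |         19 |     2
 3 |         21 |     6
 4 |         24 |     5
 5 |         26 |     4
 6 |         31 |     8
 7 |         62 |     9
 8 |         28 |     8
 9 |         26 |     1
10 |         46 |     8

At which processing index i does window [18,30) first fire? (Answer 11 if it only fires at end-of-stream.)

8

i=0 t=2 v=2: → [2,14),[1,13),[0,12); WM=−∞
i=1 t=2 v=6: → [2,14),[1,13),[0,12); WM=−∞
i=2 t=19 v=2: → [19,31),[18,30),[17,29),[16,28),[15,27),[14,26),[13,25),[12,24),[11,23),[10,22),[9,21),[8,20); WM=17; [0,12) fires=8 [1,13) fires=8 [2,14) fires=8
i=3 t=21 v=6: → [21,33),[20,32),[19,31),[18,30),[17,29),[16,28),[15,27),[14,26),[13,25),[12,24),[11,23),[10,22); WM=17
i=4 t=24 v=5: → [24,36),[23,35),[22,34),[21,33),[20,32),[19,31),[18,30),[17,29),[16,28),[15,27),[14,26),[13,25); WM=17
i=5 t=26 v=4: → [26,38),[25,37),[24,36),[23,35),[22,34),[21,33),[20,32),[19,31),[18,30),[17,29),[16,28),[15,27); WM=24; [8,20) fires=2 [9,21) fires=2 [10,22) fires=8 [11,23) fires=8 [12,24) fires=8
i=6 t=31 v=8: → [31,43),[30,42),[29,41),[28,40),[27,39),[26,38),[25,37),[24,36),[23,35),[22,34),[21,33),[20,32); WM=24
i=7 t=62 v=9: → [62,74),[61,73),[60,72),[59,71),[58,70),[57,69),[56,68),[55,67),[54,66),[53,65),[52,64),[51,63); WM=24
i=8 t=28 v=8: → [28,40),[27,39),[26,38),[25,37),[24,36),[23,35),[22,34),[21,33),[20,32),[19,31),[18,30),[17,29); WM=60; [13,25) fires=13 [14,26) fires=13 [15,27) fires=17 [16,28) fires=17 [17,29) fires=25 [18,30) fires=25 [19,31) fires=25 [20,32) fires=31 [21,33) fires=31 [22,34) fires=25 [23,35) fires=25 [24,36) fires=25 [25,37) fires=20 [26,38) fires=20 [27,39) fires=16 [28,40) fires=16 [29,41) fires=8 [30,42) fires=8 [31,43) fires=8
i=9 t=26 v=1: DROP (t<60-3); WM=60
i=10 t=46 v=8: DROP (t<60-3); WM=60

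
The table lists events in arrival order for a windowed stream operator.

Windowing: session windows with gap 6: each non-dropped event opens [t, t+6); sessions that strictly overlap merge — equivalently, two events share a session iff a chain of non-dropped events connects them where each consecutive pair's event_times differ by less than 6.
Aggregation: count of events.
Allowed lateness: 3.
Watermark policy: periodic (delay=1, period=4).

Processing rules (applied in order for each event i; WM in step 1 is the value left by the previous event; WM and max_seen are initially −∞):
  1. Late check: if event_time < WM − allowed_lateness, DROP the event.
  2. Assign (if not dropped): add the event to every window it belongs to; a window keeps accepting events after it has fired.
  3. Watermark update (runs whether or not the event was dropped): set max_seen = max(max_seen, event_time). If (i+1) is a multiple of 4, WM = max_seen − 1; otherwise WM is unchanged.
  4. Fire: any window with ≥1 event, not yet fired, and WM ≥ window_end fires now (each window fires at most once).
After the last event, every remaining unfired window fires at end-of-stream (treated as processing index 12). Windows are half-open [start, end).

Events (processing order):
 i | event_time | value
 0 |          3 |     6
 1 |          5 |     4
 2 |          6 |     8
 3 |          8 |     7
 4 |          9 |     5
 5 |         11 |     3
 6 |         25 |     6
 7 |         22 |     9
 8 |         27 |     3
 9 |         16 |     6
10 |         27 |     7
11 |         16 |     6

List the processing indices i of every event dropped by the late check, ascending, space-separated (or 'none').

i=0 t=3 v=6: → [3,9); WM=−∞
i=1 t=5 v=4: → [3,11); WM=−∞
i=2 t=6 v=8: → [3,12); WM=−∞
i=3 t=8 v=7: → [3,14); WM=7
i=4 t=9 v=5: → [3,15); WM=7
i=5 t=11 v=3: → [3,17); WM=7
i=6 t=25 v=6: → [25,31); WM=7
i=7 t=22 v=9: → [22,31); WM=24
i=8 t=27 v=3: → [22,33); WM=24
i=9 t=16 v=6: DROP (t<24-3); WM=24
i=10 t=27 v=7: → [22,33); WM=24
i=11 t=16 v=6: DROP (t<24-3); WM=26

9 11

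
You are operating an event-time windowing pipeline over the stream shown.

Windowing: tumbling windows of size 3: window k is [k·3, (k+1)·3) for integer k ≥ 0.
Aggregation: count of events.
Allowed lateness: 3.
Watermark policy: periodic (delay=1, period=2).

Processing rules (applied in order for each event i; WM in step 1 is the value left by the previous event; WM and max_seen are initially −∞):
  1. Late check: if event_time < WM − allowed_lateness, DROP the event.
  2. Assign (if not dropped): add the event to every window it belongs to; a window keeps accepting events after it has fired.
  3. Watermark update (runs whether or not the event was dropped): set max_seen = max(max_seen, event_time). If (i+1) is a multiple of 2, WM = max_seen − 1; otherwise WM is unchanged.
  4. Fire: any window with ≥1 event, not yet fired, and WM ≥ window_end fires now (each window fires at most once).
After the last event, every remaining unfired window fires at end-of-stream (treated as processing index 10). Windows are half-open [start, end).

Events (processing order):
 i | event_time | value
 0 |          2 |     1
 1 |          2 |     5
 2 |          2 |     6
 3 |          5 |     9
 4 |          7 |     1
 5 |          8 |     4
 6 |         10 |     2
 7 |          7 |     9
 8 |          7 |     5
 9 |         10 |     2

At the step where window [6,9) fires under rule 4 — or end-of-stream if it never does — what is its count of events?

i=0 t=2 v=1: → [0,3); WM=−∞
i=1 t=2 v=5: → [0,3); WM=1
i=2 t=2 v=6: → [0,3); WM=1
i=3 t=5 v=9: → [3,6); WM=4; [0,3) fires=3
i=4 t=7 v=1: → [6,9); WM=4
i=5 t=8 v=4: → [6,9); WM=7; [3,6) fires=1
i=6 t=10 v=2: → [9,12); WM=7
i=7 t=7 v=9: → [6,9); WM=9; [6,9) fires=3
i=8 t=7 v=5: → [6,9); WM=9
i=9 t=10 v=2: → [9,12); WM=9

3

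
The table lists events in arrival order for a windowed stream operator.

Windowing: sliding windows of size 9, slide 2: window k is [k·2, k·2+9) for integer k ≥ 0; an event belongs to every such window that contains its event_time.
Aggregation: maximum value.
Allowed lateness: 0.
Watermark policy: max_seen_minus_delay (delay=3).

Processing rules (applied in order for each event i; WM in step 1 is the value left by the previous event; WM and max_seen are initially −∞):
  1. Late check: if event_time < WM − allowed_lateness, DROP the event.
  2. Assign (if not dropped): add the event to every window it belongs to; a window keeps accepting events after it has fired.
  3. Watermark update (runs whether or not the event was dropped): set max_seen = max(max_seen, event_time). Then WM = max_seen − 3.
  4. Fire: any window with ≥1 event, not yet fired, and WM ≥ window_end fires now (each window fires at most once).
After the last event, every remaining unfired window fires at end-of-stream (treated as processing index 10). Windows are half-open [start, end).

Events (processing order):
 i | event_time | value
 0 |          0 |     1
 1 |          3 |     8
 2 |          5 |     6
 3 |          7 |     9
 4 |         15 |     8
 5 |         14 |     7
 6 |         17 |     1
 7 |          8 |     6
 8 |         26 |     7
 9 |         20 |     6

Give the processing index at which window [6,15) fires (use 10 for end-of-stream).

i=0 t=0 v=1: → [0,9); WM=-3
i=1 t=3 v=8: → [2,11),[0,9); WM=0
i=2 t=5 v=6: → [4,13),[2,11),[0,9); WM=2
i=3 t=7 v=9: → [6,15),[4,13),[2,11),[0,9); WM=4
i=4 t=15 v=8: → [14,23),[12,21),[10,19),[8,17); WM=12; [0,9) fires=9 [2,11) fires=9
i=5 t=14 v=7: → [14,23),[12,21),[10,19),[8,17),[6,15); WM=12
i=6 t=17 v=1: → [16,25),[14,23),[12,21),[10,19); WM=14; [4,13) fires=9
i=7 t=8 v=6: DROP (t<14-0); WM=14
i=8 t=26 v=7: → [26,35),[24,33),[22,31),[20,29),[18,27); WM=23; [6,15) fires=9 [8,17) fires=8 [10,19) fires=8 [12,21) fires=8 [14,23) fires=8
i=9 t=20 v=6: DROP (t<23-0); WM=23

8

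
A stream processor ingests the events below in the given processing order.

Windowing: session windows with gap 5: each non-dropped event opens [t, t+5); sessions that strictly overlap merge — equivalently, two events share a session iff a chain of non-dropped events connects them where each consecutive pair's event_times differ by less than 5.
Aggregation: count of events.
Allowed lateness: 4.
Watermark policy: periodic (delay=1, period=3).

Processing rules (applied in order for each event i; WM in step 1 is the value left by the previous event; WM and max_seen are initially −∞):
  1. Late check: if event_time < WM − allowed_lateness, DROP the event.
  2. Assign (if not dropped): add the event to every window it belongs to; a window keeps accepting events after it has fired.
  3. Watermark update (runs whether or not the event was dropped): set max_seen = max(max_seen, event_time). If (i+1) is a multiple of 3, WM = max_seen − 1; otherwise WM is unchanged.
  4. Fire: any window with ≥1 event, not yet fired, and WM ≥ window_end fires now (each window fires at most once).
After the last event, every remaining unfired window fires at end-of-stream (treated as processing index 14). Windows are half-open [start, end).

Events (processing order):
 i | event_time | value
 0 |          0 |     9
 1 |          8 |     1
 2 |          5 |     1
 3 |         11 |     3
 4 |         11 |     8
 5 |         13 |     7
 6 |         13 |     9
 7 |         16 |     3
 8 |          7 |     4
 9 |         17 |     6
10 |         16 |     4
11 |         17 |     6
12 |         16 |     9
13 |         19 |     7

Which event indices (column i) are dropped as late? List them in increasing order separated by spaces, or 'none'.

i=0 t=0 v=9: → [0,5); WM=−∞
i=1 t=8 v=1: → [8,13); WM=−∞
i=2 t=5 v=1: → [5,13); WM=7
i=3 t=11 v=3: → [5,16); WM=7
i=4 t=11 v=8: → [5,16); WM=7
i=5 t=13 v=7: → [5,18); WM=12
i=6 t=13 v=9: → [5,18); WM=12
i=7 t=16 v=3: → [5,21); WM=12
i=8 t=7 v=4: DROP (t<12-4); WM=15
i=9 t=17 v=6: → [5,22); WM=15
i=10 t=16 v=4: → [5,22); WM=15
i=11 t=17 v=6: → [5,22); WM=16
i=12 t=16 v=9: → [5,22); WM=16
i=13 t=19 v=7: → [5,24); WM=16

8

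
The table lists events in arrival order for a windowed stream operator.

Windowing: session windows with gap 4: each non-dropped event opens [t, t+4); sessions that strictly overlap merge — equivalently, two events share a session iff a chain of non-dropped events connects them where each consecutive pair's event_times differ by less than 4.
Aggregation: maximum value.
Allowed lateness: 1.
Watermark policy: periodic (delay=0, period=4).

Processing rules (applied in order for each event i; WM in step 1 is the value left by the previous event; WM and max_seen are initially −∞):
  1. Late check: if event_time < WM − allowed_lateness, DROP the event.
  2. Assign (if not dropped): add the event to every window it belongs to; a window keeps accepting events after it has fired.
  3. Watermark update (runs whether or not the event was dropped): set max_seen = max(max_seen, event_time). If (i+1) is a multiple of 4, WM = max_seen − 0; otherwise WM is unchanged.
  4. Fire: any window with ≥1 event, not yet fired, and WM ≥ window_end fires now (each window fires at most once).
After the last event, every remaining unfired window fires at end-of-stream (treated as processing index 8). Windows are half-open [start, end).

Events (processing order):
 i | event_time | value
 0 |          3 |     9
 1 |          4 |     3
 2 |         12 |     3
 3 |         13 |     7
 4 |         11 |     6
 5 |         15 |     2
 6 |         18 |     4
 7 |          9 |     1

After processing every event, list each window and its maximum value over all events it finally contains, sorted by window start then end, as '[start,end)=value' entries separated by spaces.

i=0 t=3 v=9: → [3,7); WM=−∞
i=1 t=4 v=3: → [3,8); WM=−∞
i=2 t=12 v=3: → [12,16); WM=−∞
i=3 t=13 v=7: → [12,17); WM=13
i=4 t=11 v=6: DROP (t<13-1); WM=13
i=5 t=15 v=2: → [12,19); WM=13
i=6 t=18 v=4: → [12,22); WM=13
i=7 t=9 v=1: DROP (t<13-1); WM=18

[3,8)=9 [12,22)=7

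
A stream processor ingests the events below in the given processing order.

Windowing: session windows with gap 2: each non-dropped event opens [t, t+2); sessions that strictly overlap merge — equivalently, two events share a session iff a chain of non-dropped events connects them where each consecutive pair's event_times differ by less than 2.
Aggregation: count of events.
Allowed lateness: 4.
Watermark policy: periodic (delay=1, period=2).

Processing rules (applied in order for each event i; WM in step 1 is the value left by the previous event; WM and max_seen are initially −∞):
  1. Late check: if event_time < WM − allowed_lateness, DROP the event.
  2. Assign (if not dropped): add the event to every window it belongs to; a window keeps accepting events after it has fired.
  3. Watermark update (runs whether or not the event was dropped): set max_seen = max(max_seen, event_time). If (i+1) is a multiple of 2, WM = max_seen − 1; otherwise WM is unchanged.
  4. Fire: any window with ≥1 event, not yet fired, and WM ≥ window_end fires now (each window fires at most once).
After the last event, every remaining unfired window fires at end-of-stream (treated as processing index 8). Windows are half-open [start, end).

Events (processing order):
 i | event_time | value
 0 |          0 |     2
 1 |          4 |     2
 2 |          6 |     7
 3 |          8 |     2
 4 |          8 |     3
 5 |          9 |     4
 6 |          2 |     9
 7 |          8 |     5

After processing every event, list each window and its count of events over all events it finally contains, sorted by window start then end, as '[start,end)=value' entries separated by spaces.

[0,2)=1 [4,6)=1 [6,8)=1 [8,11)=4

i=0 t=0 v=2: → [0,2); WM=−∞
i=1 t=4 v=2: → [4,6); WM=3
i=2 t=6 v=7: → [6,8); WM=3
i=3 t=8 v=2: → [8,10); WM=7
i=4 t=8 v=3: → [8,10); WM=7
i=5 t=9 v=4: → [8,11); WM=8
i=6 t=2 v=9: DROP (t<8-4); WM=8
i=7 t=8 v=5: → [8,11); WM=8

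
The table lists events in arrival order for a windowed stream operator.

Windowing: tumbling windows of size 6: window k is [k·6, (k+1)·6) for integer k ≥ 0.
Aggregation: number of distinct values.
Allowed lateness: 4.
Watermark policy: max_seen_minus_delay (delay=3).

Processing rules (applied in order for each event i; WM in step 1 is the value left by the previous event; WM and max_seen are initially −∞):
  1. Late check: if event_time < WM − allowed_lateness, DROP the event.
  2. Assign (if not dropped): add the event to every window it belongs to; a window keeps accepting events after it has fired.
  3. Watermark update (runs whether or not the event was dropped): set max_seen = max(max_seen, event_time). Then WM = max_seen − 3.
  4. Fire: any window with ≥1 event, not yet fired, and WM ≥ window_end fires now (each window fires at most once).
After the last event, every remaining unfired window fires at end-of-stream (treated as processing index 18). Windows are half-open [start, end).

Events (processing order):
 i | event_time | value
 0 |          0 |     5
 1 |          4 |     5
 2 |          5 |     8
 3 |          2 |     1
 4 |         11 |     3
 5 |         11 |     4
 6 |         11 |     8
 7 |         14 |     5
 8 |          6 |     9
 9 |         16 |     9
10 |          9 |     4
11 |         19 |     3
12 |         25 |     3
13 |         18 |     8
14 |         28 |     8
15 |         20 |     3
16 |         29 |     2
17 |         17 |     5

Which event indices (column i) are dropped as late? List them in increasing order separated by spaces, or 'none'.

8 15 17

i=0 t=0 v=5: → [0,6); WM=-3
i=1 t=4 v=5: → [0,6); WM=1
i=2 t=5 v=8: → [0,6); WM=2
i=3 t=2 v=1: → [0,6); WM=2
i=4 t=11 v=3: → [6,12); WM=8; [0,6) fires=3
i=5 t=11 v=4: → [6,12); WM=8
i=6 t=11 v=8: → [6,12); WM=8
i=7 t=14 v=5: → [12,18); WM=11
i=8 t=6 v=9: DROP (t<11-4); WM=11
i=9 t=16 v=9: → [12,18); WM=13; [6,12) fires=3
i=10 t=9 v=4: → [6,12); WM=13
i=11 t=19 v=3: → [18,24); WM=16
i=12 t=25 v=3: → [24,30); WM=22; [12,18) fires=2
i=13 t=18 v=8: → [18,24); WM=22
i=14 t=28 v=8: → [24,30); WM=25; [18,24) fires=2
i=15 t=20 v=3: DROP (t<25-4); WM=25
i=16 t=29 v=2: → [24,30); WM=26
i=17 t=17 v=5: DROP (t<26-4); WM=26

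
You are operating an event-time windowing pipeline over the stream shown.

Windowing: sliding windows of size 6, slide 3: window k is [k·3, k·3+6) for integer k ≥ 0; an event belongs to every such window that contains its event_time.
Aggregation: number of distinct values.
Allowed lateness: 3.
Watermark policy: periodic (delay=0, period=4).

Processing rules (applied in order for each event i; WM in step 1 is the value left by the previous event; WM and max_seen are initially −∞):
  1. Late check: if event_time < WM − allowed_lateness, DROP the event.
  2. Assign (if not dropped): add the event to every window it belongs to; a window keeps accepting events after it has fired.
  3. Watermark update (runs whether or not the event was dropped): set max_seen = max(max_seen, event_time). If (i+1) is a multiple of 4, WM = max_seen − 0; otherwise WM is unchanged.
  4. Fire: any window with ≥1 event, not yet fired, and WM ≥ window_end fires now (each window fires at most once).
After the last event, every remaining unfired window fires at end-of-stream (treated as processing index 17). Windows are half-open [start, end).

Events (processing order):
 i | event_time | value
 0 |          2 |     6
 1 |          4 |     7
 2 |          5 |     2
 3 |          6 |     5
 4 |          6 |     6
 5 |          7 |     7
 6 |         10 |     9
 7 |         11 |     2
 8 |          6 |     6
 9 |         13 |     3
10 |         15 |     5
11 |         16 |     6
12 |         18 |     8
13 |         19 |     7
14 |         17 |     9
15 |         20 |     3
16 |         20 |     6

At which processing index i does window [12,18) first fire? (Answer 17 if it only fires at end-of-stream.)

15

i=0 t=2 v=6: → [0,6); WM=−∞
i=1 t=4 v=7: → [3,9),[0,6); WM=−∞
i=2 t=5 v=2: → [3,9),[0,6); WM=−∞
i=3 t=6 v=5: → [6,12),[3,9); WM=6; [0,6) fires=3
i=4 t=6 v=6: → [6,12),[3,9); WM=6
i=5 t=7 v=7: → [6,12),[3,9); WM=6
i=6 t=10 v=9: → [9,15),[6,12); WM=6
i=7 t=11 v=2: → [9,15),[6,12); WM=11; [3,9) fires=4
i=8 t=6 v=6: DROP (t<11-3); WM=11
i=9 t=13 v=3: → [12,18),[9,15); WM=11
i=10 t=15 v=5: → [15,21),[12,18); WM=11
i=11 t=16 v=6: → [15,21),[12,18); WM=16; [6,12) fires=5 [9,15) fires=3
i=12 t=18 v=8: → [18,24),[15,21); WM=16
i=13 t=19 v=7: → [18,24),[15,21); WM=16
i=14 t=17 v=9: → [15,21),[12,18); WM=16
i=15 t=20 v=3: → [18,24),[15,21); WM=20; [12,18) fires=4
i=16 t=20 v=6: → [18,24),[15,21); WM=20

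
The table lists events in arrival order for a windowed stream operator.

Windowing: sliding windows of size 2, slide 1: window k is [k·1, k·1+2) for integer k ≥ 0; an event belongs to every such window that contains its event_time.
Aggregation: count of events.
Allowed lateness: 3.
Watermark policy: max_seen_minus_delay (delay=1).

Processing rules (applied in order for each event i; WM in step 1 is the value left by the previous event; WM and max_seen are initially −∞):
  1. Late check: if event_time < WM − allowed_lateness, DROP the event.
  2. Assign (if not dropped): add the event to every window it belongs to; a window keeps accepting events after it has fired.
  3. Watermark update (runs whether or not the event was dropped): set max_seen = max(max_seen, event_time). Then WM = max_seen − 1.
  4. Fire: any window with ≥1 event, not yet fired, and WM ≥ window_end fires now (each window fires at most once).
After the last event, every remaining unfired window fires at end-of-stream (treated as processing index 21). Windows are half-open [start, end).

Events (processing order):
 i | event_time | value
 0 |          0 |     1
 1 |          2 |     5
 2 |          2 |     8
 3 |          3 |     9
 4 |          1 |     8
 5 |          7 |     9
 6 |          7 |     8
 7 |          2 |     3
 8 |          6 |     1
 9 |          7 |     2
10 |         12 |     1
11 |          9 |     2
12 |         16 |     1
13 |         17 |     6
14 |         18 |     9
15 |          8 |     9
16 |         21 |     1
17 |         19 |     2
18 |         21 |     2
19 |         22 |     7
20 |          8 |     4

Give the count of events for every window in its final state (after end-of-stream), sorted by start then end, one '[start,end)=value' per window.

i=0 t=0 v=1: → [0,2); WM=-1
i=1 t=2 v=5: → [2,4),[1,3); WM=1
i=2 t=2 v=8: → [2,4),[1,3); WM=1
i=3 t=3 v=9: → [3,5),[2,4); WM=2; [0,2) fires=1
i=4 t=1 v=8: → [1,3),[0,2); WM=2
i=5 t=7 v=9: → [7,9),[6,8); WM=6; [1,3) fires=3 [2,4) fires=3 [3,5) fires=1
i=6 t=7 v=8: → [7,9),[6,8); WM=6
i=7 t=2 v=3: DROP (t<6-3); WM=6
i=8 t=6 v=1: → [6,8),[5,7); WM=6
i=9 t=7 v=2: → [7,9),[6,8); WM=6
i=10 t=12 v=1: → [12,14),[11,13); WM=11; [5,7) fires=1 [6,8) fires=4 [7,9) fires=3
i=11 t=9 v=2: → [9,11),[8,10); WM=11; [8,10) fires=1 [9,11) fires=1
i=12 t=16 v=1: → [16,18),[15,17); WM=15; [11,13) fires=1 [12,14) fires=1
i=13 t=17 v=6: → [17,19),[16,18); WM=16
i=14 t=18 v=9: → [18,20),[17,19); WM=17; [15,17) fires=1
i=15 t=8 v=9: DROP (t<17-3); WM=17
i=16 t=21 v=1: → [21,23),[20,22); WM=20; [16,18) fires=2 [17,19) fires=2 [18,20) fires=1
i=17 t=19 v=2: → [19,21),[18,20); WM=20
i=18 t=21 v=2: → [21,23),[20,22); WM=20
i=19 t=22 v=7: → [22,24),[21,23); WM=21; [19,21) fires=1
i=20 t=8 v=4: DROP (t<21-3); WM=21

[0,2)=2 [1,3)=3 [2,4)=3 [3,5)=1 [5,7)=1 [6,8)=4 [7,9)=3 [8,10)=1 [9,11)=1 [11,13)=1 [12,14)=1 [15,17)=1 [16,18)=2 [17,19)=2 [18,20)=2 [19,21)=1 [20,22)=2 [21,23)=3 [22,24)=1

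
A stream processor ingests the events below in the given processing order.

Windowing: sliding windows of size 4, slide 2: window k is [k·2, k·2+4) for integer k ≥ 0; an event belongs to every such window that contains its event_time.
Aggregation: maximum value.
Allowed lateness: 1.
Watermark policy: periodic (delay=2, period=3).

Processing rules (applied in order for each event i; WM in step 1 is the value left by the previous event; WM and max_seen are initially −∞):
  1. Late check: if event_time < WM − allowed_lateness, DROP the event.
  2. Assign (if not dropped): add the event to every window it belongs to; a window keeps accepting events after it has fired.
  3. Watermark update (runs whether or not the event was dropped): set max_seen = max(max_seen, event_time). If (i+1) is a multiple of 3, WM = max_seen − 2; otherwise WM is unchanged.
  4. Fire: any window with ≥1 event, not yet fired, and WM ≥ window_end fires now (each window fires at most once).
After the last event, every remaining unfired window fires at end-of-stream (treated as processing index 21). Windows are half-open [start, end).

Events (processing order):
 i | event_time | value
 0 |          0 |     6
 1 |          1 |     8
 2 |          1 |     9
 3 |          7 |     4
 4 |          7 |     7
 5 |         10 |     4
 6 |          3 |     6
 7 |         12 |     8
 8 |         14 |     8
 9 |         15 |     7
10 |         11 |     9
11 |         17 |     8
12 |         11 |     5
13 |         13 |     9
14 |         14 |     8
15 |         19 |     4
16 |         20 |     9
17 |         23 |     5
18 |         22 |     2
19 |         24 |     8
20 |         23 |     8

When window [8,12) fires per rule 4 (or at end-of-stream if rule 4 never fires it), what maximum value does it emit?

i=0 t=0 v=6: → [0,4); WM=−∞
i=1 t=1 v=8: → [0,4); WM=−∞
i=2 t=1 v=9: → [0,4); WM=-1
i=3 t=7 v=4: → [6,10),[4,8); WM=-1
i=4 t=7 v=7: → [6,10),[4,8); WM=-1
i=5 t=10 v=4: → [10,14),[8,12); WM=8; [0,4) fires=9 [4,8) fires=7
i=6 t=3 v=6: DROP (t<8-1); WM=8
i=7 t=12 v=8: → [12,16),[10,14); WM=8
i=8 t=14 v=8: → [14,18),[12,16); WM=12; [6,10) fires=7 [8,12) fires=4
i=9 t=15 v=7: → [14,18),[12,16); WM=12
i=10 t=11 v=9: → [10,14),[8,12); WM=12
i=11 t=17 v=8: → [16,20),[14,18); WM=15; [10,14) fires=9
i=12 t=11 v=5: DROP (t<15-1); WM=15
i=13 t=13 v=9: DROP (t<15-1); WM=15
i=14 t=14 v=8: → [14,18),[12,16); WM=15
i=15 t=19 v=4: → [18,22),[16,20); WM=15
i=16 t=20 v=9: → [20,24),[18,22); WM=15
i=17 t=23 v=5: → [22,26),[20,24); WM=21; [12,16) fires=8 [14,18) fires=8 [16,20) fires=8
i=18 t=22 v=2: → [22,26),[20,24); WM=21
i=19 t=24 v=8: → [24,28),[22,26); WM=21
i=20 t=23 v=8: → [22,26),[20,24); WM=22; [18,22) fires=9

4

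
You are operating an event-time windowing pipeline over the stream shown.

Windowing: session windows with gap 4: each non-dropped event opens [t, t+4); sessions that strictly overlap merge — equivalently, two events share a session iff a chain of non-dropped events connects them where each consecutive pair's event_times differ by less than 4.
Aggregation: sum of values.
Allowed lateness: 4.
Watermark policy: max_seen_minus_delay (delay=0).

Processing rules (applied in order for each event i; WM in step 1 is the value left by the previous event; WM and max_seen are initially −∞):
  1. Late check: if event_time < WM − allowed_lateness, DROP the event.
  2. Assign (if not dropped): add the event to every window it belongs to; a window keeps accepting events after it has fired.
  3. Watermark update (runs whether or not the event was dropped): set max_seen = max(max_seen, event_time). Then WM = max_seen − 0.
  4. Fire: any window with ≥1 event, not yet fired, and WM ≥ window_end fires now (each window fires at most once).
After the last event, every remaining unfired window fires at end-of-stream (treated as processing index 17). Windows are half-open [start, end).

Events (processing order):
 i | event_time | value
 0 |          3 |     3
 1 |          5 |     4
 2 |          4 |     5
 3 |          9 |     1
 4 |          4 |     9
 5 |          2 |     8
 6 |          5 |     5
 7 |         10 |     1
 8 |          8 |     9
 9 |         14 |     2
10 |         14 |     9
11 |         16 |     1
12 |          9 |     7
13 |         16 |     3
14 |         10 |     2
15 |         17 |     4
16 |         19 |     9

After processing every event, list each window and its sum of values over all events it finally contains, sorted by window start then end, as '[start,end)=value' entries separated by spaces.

i=0 t=3 v=3: → [3,7); WM=3
i=1 t=5 v=4: → [3,9); WM=5
i=2 t=4 v=5: → [3,9); WM=5
i=3 t=9 v=1: → [9,13); WM=9
i=4 t=4 v=9: DROP (t<9-4); WM=9
i=5 t=2 v=8: DROP (t<9-4); WM=9
i=6 t=5 v=5: → [3,9); WM=9
i=7 t=10 v=1: → [9,14); WM=10
i=8 t=8 v=9: → [3,14); WM=10
i=9 t=14 v=2: → [14,18); WM=14
i=10 t=14 v=9: → [14,18); WM=14
i=11 t=16 v=1: → [14,20); WM=16
i=12 t=9 v=7: DROP (t<16-4); WM=16
i=13 t=16 v=3: → [14,20); WM=16
i=14 t=10 v=2: DROP (t<16-4); WM=16
i=15 t=17 v=4: → [14,21); WM=17
i=16 t=19 v=9: → [14,23); WM=19

[3,14)=28 [14,23)=28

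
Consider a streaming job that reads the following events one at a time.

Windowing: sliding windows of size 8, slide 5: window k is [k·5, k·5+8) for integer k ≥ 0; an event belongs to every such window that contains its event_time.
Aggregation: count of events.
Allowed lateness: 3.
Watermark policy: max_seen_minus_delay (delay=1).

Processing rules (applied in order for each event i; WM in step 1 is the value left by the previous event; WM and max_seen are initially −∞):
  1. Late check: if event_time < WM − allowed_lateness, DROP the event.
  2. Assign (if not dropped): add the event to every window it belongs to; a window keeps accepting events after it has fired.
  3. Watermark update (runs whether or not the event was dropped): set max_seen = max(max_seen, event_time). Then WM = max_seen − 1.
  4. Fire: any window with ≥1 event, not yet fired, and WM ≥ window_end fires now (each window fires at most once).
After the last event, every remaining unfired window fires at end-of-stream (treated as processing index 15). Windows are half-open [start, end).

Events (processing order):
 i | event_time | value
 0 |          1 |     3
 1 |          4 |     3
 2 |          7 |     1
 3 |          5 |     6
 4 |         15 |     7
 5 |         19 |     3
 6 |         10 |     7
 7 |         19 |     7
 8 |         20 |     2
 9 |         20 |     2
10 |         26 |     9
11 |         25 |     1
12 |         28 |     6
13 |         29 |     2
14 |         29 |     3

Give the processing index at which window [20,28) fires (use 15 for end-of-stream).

13

i=0 t=1 v=3: → [0,8); WM=0
i=1 t=4 v=3: → [0,8); WM=3
i=2 t=7 v=1: → [5,13),[0,8); WM=6
i=3 t=5 v=6: → [5,13),[0,8); WM=6
i=4 t=15 v=7: → [15,23),[10,18); WM=14; [0,8) fires=4 [5,13) fires=2
i=5 t=19 v=3: → [15,23); WM=18; [10,18) fires=1
i=6 t=10 v=7: DROP (t<18-3); WM=18
i=7 t=19 v=7: → [15,23); WM=18
i=8 t=20 v=2: → [20,28),[15,23); WM=19
i=9 t=20 v=2: → [20,28),[15,23); WM=19
i=10 t=26 v=9: → [25,33),[20,28); WM=25; [15,23) fires=5
i=11 t=25 v=1: → [25,33),[20,28); WM=25
i=12 t=28 v=6: → [25,33); WM=27
i=13 t=29 v=2: → [25,33); WM=28; [20,28) fires=4
i=14 t=29 v=3: → [25,33); WM=28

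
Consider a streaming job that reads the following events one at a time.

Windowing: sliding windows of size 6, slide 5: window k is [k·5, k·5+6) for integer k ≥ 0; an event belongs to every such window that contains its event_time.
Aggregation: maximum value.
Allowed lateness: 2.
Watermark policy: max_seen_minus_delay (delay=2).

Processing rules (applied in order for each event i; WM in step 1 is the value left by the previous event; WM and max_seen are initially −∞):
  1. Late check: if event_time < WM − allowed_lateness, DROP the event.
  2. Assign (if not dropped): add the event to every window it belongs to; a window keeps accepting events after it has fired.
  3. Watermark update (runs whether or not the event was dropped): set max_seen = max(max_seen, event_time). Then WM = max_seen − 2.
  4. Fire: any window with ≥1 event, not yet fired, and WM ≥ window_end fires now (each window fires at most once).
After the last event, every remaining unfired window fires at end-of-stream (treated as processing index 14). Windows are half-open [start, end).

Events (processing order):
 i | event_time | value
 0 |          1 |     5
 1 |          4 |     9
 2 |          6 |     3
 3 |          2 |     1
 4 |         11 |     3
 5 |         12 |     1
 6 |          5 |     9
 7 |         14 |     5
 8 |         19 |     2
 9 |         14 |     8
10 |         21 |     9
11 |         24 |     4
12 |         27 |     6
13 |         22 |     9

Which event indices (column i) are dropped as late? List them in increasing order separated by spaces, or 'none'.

i=0 t=1 v=5: → [0,6); WM=-1
i=1 t=4 v=9: → [0,6); WM=2
i=2 t=6 v=3: → [5,11); WM=4
i=3 t=2 v=1: → [0,6); WM=4
i=4 t=11 v=3: → [10,16); WM=9; [0,6) fires=9
i=5 t=12 v=1: → [10,16); WM=10
i=6 t=5 v=9: DROP (t<10-2); WM=10
i=7 t=14 v=5: → [10,16); WM=12; [5,11) fires=3
i=8 t=19 v=2: → [15,21); WM=17; [10,16) fires=5
i=9 t=14 v=8: DROP (t<17-2); WM=17
i=10 t=21 v=9: → [20,26); WM=19
i=11 t=24 v=4: → [20,26); WM=22; [15,21) fires=2
i=12 t=27 v=6: → [25,31); WM=25
i=13 t=22 v=9: DROP (t<25-2); WM=25

6 9 13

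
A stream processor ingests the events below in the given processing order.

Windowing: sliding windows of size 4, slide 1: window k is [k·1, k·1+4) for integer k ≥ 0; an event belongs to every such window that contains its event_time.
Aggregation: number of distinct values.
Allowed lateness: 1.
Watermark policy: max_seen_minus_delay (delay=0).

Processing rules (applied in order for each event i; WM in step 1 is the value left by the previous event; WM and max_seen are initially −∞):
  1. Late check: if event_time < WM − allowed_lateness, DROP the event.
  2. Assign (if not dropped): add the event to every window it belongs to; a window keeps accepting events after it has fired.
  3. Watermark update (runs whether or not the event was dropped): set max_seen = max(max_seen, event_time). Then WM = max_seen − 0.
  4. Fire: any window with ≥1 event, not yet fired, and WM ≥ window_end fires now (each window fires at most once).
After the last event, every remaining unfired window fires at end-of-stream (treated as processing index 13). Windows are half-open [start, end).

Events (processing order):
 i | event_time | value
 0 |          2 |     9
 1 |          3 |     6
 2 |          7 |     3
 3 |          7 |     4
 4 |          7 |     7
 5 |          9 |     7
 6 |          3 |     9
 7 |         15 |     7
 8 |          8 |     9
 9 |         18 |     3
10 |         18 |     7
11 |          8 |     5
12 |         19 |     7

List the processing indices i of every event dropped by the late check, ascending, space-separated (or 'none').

6 8 11

i=0 t=2 v=9: → [2,6),[1,5),[0,4); WM=2
i=1 t=3 v=6: → [3,7),[2,6),[1,5),[0,4); WM=3
i=2 t=7 v=3: → [7,11),[6,10),[5,9),[4,8); WM=7; [0,4) fires=2 [1,5) fires=2 [2,6) fires=2 [3,7) fires=1
i=3 t=7 v=4: → [7,11),[6,10),[5,9),[4,8); WM=7
i=4 t=7 v=7: → [7,11),[6,10),[5,9),[4,8); WM=7
i=5 t=9 v=7: → [9,13),[8,12),[7,11),[6,10); WM=9; [4,8) fires=3 [5,9) fires=3
i=6 t=3 v=9: DROP (t<9-1); WM=9
i=7 t=15 v=7: → [15,19),[14,18),[13,17),[12,16); WM=15; [6,10) fires=3 [7,11) fires=3 [8,12) fires=1 [9,13) fires=1
i=8 t=8 v=9: DROP (t<15-1); WM=15
i=9 t=18 v=3: → [18,22),[17,21),[16,20),[15,19); WM=18; [12,16) fires=1 [13,17) fires=1 [14,18) fires=1
i=10 t=18 v=7: → [18,22),[17,21),[16,20),[15,19); WM=18
i=11 t=8 v=5: DROP (t<18-1); WM=18
i=12 t=19 v=7: → [19,23),[18,22),[17,21),[16,20); WM=19; [15,19) fires=2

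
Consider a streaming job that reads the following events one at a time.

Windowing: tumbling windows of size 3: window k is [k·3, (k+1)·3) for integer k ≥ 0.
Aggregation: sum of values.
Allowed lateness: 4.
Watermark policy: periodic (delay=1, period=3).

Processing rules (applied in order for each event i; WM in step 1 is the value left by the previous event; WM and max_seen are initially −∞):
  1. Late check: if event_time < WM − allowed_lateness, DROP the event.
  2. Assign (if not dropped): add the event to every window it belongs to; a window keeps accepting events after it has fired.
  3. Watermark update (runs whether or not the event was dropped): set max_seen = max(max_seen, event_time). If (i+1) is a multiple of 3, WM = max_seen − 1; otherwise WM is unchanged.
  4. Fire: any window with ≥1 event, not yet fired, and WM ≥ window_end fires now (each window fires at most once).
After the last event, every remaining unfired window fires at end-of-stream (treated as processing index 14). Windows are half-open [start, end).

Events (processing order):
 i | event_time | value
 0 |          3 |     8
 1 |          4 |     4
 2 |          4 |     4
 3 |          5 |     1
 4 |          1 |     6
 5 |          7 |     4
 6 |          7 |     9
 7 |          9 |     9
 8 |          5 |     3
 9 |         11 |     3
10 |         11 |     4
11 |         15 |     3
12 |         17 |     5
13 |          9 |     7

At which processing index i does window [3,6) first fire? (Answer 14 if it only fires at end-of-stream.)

i=0 t=3 v=8: → [3,6); WM=−∞
i=1 t=4 v=4: → [3,6); WM=−∞
i=2 t=4 v=4: → [3,6); WM=3
i=3 t=5 v=1: → [3,6); WM=3
i=4 t=1 v=6: → [0,3); WM=3; [0,3) fires=6
i=5 t=7 v=4: → [6,9); WM=6; [3,6) fires=17
i=6 t=7 v=9: → [6,9); WM=6
i=7 t=9 v=9: → [9,12); WM=6
i=8 t=5 v=3: → [3,6); WM=8
i=9 t=11 v=3: → [9,12); WM=8
i=10 t=11 v=4: → [9,12); WM=8
i=11 t=15 v=3: → [15,18); WM=14; [6,9) fires=13 [9,12) fires=16
i=12 t=17 v=5: → [15,18); WM=14
i=13 t=9 v=7: DROP (t<14-4); WM=14

5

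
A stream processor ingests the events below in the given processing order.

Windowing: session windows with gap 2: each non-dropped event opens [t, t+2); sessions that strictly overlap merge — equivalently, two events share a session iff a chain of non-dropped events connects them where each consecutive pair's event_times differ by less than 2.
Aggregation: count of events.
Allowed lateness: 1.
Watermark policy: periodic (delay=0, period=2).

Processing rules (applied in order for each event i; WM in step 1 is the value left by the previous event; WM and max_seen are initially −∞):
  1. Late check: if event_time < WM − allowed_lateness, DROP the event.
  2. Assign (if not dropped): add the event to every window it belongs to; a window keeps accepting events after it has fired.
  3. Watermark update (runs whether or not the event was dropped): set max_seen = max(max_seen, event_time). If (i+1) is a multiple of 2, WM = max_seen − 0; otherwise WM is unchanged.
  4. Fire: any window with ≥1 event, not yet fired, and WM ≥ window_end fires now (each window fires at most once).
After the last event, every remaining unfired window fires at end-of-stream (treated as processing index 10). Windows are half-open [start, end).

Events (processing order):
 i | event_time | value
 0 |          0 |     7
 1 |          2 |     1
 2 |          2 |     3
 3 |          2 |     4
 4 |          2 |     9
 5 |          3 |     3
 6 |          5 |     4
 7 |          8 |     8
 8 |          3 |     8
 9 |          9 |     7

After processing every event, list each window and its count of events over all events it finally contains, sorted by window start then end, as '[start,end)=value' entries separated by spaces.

i=0 t=0 v=7: → [0,2); WM=−∞
i=1 t=2 v=1: → [2,4); WM=2
i=2 t=2 v=3: → [2,4); WM=2
i=3 t=2 v=4: → [2,4); WM=2
i=4 t=2 v=9: → [2,4); WM=2
i=5 t=3 v=3: → [2,5); WM=3
i=6 t=5 v=4: → [5,7); WM=3
i=7 t=8 v=8: → [8,10); WM=8
i=8 t=3 v=8: DROP (t<8-1); WM=8
i=9 t=9 v=7: → [8,11); WM=9

[0,2)=1 [2,5)=5 [5,7)=1 [8,11)=2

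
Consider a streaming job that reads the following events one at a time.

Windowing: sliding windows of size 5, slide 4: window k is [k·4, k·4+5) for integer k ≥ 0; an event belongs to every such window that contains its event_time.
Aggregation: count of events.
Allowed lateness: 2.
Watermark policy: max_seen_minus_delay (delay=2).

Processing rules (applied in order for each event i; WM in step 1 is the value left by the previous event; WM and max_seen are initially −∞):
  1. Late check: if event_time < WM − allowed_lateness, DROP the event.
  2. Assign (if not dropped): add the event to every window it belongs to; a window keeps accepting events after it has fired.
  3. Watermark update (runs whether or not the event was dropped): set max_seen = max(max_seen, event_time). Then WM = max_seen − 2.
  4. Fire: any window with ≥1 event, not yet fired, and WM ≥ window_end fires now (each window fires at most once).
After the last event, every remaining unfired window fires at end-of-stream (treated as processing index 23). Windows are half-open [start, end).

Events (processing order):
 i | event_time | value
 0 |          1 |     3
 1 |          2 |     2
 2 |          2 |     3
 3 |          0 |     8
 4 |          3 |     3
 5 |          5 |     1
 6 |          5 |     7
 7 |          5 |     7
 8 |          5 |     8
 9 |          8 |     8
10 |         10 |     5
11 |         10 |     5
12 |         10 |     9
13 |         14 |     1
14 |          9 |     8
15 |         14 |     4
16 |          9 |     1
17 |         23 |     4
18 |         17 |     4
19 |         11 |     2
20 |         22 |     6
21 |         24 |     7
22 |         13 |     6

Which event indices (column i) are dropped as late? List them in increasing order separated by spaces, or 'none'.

i=0 t=1 v=3: → [0,5); WM=-1
i=1 t=2 v=2: → [0,5); WM=0
i=2 t=2 v=3: → [0,5); WM=0
i=3 t=0 v=8: → [0,5); WM=0
i=4 t=3 v=3: → [0,5); WM=1
i=5 t=5 v=1: → [4,9); WM=3
i=6 t=5 v=7: → [4,9); WM=3
i=7 t=5 v=7: → [4,9); WM=3
i=8 t=5 v=8: → [4,9); WM=3
i=9 t=8 v=8: → [8,13),[4,9); WM=6; [0,5) fires=5
i=10 t=10 v=5: → [8,13); WM=8
i=11 t=10 v=5: → [8,13); WM=8
i=12 t=10 v=9: → [8,13); WM=8
i=13 t=14 v=1: → [12,17); WM=12; [4,9) fires=5
i=14 t=9 v=8: DROP (t<12-2); WM=12
i=15 t=14 v=4: → [12,17); WM=12
i=16 t=9 v=1: DROP (t<12-2); WM=12
i=17 t=23 v=4: → [20,25); WM=21; [8,13) fires=4 [12,17) fires=2
i=18 t=17 v=4: DROP (t<21-2); WM=21
i=19 t=11 v=2: DROP (t<21-2); WM=21
i=20 t=22 v=6: → [20,25); WM=21
i=21 t=24 v=7: → [24,29),[20,25); WM=22
i=22 t=13 v=6: DROP (t<22-2); WM=22

14 16 18 19 22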